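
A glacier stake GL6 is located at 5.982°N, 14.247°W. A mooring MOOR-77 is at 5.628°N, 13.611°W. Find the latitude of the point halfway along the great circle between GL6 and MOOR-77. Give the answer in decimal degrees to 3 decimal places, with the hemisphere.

5.805°N

Bx = cos φ₂ cos Δλ = 0.995118,  By = cos φ₂ sin Δλ = 0.011047
φₘ = atan2(sin φ₁ + sin φ₂, √((cos φ₁ + Bx)² + By²)) = 5.80509°
λₘ = λ₁ + atan2(By, cos φ₁ + Bx) = -13.92890°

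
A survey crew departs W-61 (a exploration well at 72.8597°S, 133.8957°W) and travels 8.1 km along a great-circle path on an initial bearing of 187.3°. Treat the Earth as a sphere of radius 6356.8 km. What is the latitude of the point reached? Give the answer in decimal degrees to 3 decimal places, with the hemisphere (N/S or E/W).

δ = d/R = 8.1/6356.8 = 0.001274 rad
φ₂ = arcsin(sin φ₁ cos δ + cos φ₁ sin δ cos θ)
   = arcsin(-0.95559·1.00000 + 0.29471·0.00127·-0.99189) = -72.93211°
λ₂ = λ₁ + atan2(sin θ sin δ cos φ₁, cos δ − sin φ₁ sin φ₂) = -133.92731°

72.932°S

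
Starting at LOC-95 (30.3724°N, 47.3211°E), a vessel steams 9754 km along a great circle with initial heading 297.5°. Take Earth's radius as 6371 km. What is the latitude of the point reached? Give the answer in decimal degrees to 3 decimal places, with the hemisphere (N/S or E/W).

δ = d/R = 9754/6371 = 1.531000 rad
φ₂ = arcsin(sin φ₁ cos δ + cos φ₁ sin δ cos θ)
   = arcsin(0.50562·0.03979 + 0.86276·0.99921·0.46175) = 24.71962°
λ₂ = λ₁ + atan2(sin θ sin δ cos φ₁, cos δ − sin φ₁ sin φ₂) = -55.33089°

24.720°N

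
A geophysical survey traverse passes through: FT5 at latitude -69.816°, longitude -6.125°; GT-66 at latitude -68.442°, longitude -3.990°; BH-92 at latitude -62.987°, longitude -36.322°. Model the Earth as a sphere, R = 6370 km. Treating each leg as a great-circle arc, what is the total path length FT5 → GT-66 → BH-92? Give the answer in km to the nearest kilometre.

1749 km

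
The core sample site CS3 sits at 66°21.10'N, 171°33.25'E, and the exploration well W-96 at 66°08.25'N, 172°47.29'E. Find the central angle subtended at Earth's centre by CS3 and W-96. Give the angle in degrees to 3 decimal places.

CS3: φ = +66.35167°, λ = +171.55417°
W-96: φ = +66.13750°, λ = +172.78817°
Δφ = -0.2142°,  Δλ = 1.2340°
a = sin²(Δφ/2) + cos φ₁ cos φ₂ sin²(Δλ/2) = 0.000022
c = 2·arcsin(√a) = 0.009447 rad = 0.5413°

0.541°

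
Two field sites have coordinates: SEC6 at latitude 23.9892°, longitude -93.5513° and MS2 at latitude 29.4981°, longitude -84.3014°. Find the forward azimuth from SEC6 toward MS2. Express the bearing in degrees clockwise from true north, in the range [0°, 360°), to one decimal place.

Δλ = 9.2499°
y = sin Δλ · cos φ₂ = 0.139904
x = cos φ₁ sin φ₂ − sin φ₁ cos φ₂ cos Δλ = 0.100602
θ = atan2(y, x) = 54.2810° → 54.2810° (mod 360°)

54.3°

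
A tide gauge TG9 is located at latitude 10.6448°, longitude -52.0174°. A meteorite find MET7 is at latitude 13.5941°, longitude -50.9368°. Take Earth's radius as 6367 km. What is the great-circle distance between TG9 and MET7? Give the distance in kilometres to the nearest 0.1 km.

Δφ = 2.9493°,  Δλ = 1.0806°
a = sin²(Δφ/2) + cos φ₁ cos φ₂ sin²(Δλ/2) = 0.000747
c = 2·arcsin(√a) = 0.054677 rad = 3.1328°
d = R·c = 6367 × 0.054677 = 348.1 km

348.1 km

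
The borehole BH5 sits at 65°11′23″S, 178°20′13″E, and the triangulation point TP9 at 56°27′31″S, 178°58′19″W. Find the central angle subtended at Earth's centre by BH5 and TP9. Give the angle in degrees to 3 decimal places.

8.827°

BH5: φ = -65.18972°, λ = +178.33694°
TP9: φ = -56.45861°, λ = -178.97194°
Δφ = 8.7311°,  Δλ = 2.6911°
a = sin²(Δφ/2) + cos φ₁ cos φ₂ sin²(Δλ/2) = 0.005922
c = 2·arcsin(√a) = 0.154062 rad = 8.8271°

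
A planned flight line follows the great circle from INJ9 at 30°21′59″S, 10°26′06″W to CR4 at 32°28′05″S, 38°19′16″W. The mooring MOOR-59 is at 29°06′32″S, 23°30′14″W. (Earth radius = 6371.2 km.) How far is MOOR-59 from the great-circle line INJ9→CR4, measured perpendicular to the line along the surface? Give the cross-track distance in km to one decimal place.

INJ9: φ = -30.36639°, λ = -10.43500°
CR4: φ = -32.46806°, λ = -38.32111°
MOOR-59: φ = -29.10889°, λ = -23.50389°
δ₁₃ = central angle INJ9→MOOR-59 = 0.199155 rad  (haversine)
θ₁₃ = bearing INJ9→MOOR-59 = 273.044°,  θ₁₂ = bearing INJ9→CR4 = 257.678°
dₓₜ = R·arcsin(sin δ₁₃ · sin(θ₁₃ − θ₁₂)) = 6371.2·arcsin(0.19784·sin(15.366°)) = 334.168 km
|dₓₜ| = 334.168 km

334.2 km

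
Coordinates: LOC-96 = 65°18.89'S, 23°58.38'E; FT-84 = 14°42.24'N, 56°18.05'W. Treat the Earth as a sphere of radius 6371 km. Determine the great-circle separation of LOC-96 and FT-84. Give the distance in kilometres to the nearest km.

11047 km

LOC-96: φ = -65.31483°, λ = +23.97300°
FT-84: φ = +14.70400°, λ = -56.30083°
Δφ = 80.0188°,  Δλ = -80.2738°
a = sin²(Δφ/2) + cos φ₁ cos φ₂ sin²(Δλ/2) = 0.581193
c = 2·arcsin(√a) = 1.733905 rad = 99.3454°
d = R·c = 6371 × 1.733905 = 11046.7 km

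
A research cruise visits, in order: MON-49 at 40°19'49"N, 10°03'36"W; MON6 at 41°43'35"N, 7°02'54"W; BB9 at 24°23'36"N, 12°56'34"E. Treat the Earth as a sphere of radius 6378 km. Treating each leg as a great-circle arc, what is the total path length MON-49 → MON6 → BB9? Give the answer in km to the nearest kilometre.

2967 km

MON-49: φ = +40.33028°, λ = -10.06000°
MON6: φ = +41.72639°, λ = -7.04833°
BB9: φ = +24.39333°, λ = +12.94278°
MON-49→MON6: c = 0.046537 rad, d = 296.81 km
MON6→BB9: c = 0.418662 rad, d = 2670.23 km
Total = 296.81 + 2670.23 = 2967.04 km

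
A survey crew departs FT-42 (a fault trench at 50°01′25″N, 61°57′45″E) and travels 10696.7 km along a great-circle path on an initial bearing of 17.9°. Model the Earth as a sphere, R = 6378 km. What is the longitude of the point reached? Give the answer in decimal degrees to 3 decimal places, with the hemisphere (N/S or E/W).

FT-42: φ = +50.02361°, λ = +61.96250°
δ = d/R = 10696.7/6378 = 1.677124 rad
φ₂ = arcsin(sin φ₁ cos δ + cos φ₁ sin δ cos θ)
   = arcsin(0.76631·-0.10613 + 0.64247·0.99435·0.95159) = 31.77555°
λ₂ = λ₁ + atan2(sin θ sin δ cos φ₁, cos δ − sin φ₁ sin φ₂) = -139.10725°

139.107°W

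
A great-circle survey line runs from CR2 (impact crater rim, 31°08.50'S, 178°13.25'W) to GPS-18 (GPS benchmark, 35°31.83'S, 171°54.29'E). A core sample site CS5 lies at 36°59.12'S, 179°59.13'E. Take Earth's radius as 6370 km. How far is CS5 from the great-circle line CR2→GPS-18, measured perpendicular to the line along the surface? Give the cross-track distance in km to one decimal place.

CR2: φ = -31.14167°, λ = -178.22083°
GPS-18: φ = -35.53050°, λ = +171.90483°
CS5: φ = -36.98533°, λ = +179.98550°
δ₁₃ = central angle CR2→CS5 = 0.105230 rad  (haversine)
θ₁₃ = bearing CR2→CS5 = 193.771°,  θ₁₂ = bearing CR2→GPS-18 = 239.332°
dₓₜ = R·arcsin(sin δ₁₃ · sin(θ₁₃ − θ₁₂)) = 6370·arcsin(0.10504·sin(-45.561°)) = -478.169 km
|dₓₜ| = 478.169 km

478.2 km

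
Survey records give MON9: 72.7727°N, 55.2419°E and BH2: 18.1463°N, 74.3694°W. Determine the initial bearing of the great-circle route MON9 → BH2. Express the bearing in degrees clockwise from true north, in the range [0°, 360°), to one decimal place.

312.5°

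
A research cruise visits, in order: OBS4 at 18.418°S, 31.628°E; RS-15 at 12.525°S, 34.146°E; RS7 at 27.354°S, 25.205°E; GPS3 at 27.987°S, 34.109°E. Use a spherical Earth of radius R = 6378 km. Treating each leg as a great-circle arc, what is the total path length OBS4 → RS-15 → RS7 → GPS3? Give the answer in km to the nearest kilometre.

3485 km

OBS4→RS-15: c = 0.111223 rad, d = 709.38 km
RS-15→RS7: c = 0.297206 rad, d = 1895.58 km
RS7→GPS3: c = 0.138043 rad, d = 880.44 km
Total = 709.38 + 1895.58 + 880.44 = 3485.40 km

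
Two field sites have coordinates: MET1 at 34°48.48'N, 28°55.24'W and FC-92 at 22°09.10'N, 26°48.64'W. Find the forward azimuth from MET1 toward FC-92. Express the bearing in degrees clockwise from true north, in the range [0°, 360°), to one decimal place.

171.1°

MET1: φ = +34.80800°, λ = -28.92067°
FC-92: φ = +22.15167°, λ = -26.81067°
Δλ = 2.1100°
y = sin Δλ · cos φ₂ = 0.034101
x = cos φ₁ sin φ₂ − sin φ₁ cos φ₂ cos Δλ = -0.218744
θ = atan2(y, x) = 171.1393° → 171.1393° (mod 360°)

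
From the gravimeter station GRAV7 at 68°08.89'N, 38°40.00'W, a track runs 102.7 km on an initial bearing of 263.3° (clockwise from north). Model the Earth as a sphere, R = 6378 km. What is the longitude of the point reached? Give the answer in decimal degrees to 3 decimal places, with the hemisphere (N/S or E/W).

GRAV7: φ = +68.14817°, λ = -38.66667°
δ = d/R = 102.7/6378 = 0.016102 rad
φ₂ = arcsin(sin φ₁ cos δ + cos φ₁ sin δ cos θ)
   = arcsin(0.92815·0.99987 + 0.37221·0.01610·-0.11667) = 68.02235°
λ₂ = λ₁ + atan2(sin θ sin δ cos φ₁, cos δ − sin φ₁ sin φ₂) = -41.11567°

41.116°W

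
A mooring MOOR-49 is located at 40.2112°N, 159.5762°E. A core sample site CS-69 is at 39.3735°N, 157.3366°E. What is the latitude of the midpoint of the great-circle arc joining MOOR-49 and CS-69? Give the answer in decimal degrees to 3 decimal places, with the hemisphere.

39.798°N

Bx = cos φ₂ cos Δλ = 0.772437,  By = cos φ₂ sin Δλ = -0.030209
φₘ = atan2(sin φ₁ + sin φ₂, √((cos φ₁ + Bx)² + By²)) = 39.79773°
λₘ = λ₁ + atan2(By, cos φ₁ + Bx) = 158.44958°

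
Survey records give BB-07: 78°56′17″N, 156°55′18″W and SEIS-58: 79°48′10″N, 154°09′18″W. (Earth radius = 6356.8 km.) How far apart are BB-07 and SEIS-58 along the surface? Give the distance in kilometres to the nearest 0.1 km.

BB-07: φ = +78.93806°, λ = -156.92167°
SEIS-58: φ = +79.80278°, λ = -154.15500°
Δφ = 0.8647°,  Δλ = 2.7667°
a = sin²(Δφ/2) + cos φ₁ cos φ₂ sin²(Δλ/2) = 0.000077
c = 2·arcsin(√a) = 0.017520 rad = 1.0038°
d = R·c = 6356.8 × 0.017520 = 111.4 km

111.4 km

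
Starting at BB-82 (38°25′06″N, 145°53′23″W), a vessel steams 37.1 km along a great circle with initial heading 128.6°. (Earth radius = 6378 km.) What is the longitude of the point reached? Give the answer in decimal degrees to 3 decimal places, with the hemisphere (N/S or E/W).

145.558°W

BB-82: φ = +38.41833°, λ = -145.88972°
δ = d/R = 37.1/6378 = 0.005817 rad
φ₂ = arcsin(sin φ₁ cos δ + cos φ₁ sin δ cos θ)
   = arcsin(0.62140·0.99998 + 0.78349·0.00582·-0.62388) = 38.20994°
λ₂ = λ₁ + atan2(sin θ sin δ cos φ₁, cos δ − sin φ₁ sin φ₂) = -145.55823°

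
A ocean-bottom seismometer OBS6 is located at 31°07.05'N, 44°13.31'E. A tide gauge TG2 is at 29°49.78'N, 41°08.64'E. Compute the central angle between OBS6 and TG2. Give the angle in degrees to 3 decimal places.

OBS6: φ = +31.11750°, λ = +44.22183°
TG2: φ = +29.82967°, λ = +41.14400°
Δφ = -1.2878°,  Δλ = -3.0778°
a = sin²(Δφ/2) + cos φ₁ cos φ₂ sin²(Δλ/2) = 0.000662
c = 2·arcsin(√a) = 0.051462 rad = 2.9486°

2.949°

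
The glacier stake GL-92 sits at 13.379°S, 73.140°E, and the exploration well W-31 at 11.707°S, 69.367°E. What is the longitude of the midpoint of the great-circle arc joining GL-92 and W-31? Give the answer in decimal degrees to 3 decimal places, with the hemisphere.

71.247°E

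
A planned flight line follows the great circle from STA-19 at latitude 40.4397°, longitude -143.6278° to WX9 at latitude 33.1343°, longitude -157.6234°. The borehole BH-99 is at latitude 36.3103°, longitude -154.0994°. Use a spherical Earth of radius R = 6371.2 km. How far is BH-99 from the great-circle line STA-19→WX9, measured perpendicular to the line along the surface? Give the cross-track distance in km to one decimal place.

δ₁₃ = central angle STA-19→BH-99 = 0.160237 rad  (haversine)
θ₁₃ = bearing STA-19→BH-99 = 246.624°,  θ₁₂ = bearing STA-19→WX9 = 241.266°
dₓₜ = R·arcsin(sin δ₁₃ · sin(θ₁₃ − θ₁₂)) = 6371.2·arcsin(0.15955·sin(5.358°)) = 94.933 km
|dₓₜ| = 94.933 km

94.9 km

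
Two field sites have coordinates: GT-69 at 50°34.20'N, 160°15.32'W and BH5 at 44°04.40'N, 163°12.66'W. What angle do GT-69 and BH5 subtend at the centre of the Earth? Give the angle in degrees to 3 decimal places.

GT-69: φ = +50.57000°, λ = -160.25533°
BH5: φ = +44.07333°, λ = -163.21100°
Δφ = -6.4967°,  Δλ = -2.9557°
a = sin²(Δφ/2) + cos φ₁ cos φ₂ sin²(Δλ/2) = 0.003514
c = 2·arcsin(√a) = 0.118632 rad = 6.7971°

6.797°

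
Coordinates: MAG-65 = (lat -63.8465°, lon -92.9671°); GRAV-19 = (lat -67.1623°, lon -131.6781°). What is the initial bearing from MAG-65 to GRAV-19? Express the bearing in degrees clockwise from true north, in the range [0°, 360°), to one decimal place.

Δλ = -38.7110°
y = sin Δλ · cos φ₂ = -0.242729
x = cos φ₁ sin φ₂ − sin φ₁ cos φ₂ cos Δλ = -0.134376
θ = atan2(y, x) = -118.9691° → 241.0309° (mod 360°)

241.0°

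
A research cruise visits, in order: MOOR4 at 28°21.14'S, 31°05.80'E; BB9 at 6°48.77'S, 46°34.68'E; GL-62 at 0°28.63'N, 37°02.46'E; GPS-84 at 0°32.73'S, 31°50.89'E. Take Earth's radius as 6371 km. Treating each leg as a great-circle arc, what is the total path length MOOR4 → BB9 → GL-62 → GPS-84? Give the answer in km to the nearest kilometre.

MOOR4: φ = -28.35233°, λ = +31.09667°
BB9: φ = -6.81283°, λ = +46.57800°
GL-62: φ = +0.47717°, λ = +37.04100°
GPS-84: φ = -0.54550°, λ = +31.84817°
MOOR4→BB9: c = 0.454547 rad, d = 2895.92 km
BB9→GL-62: c = 0.209219 rad, d = 1332.93 km
GL-62→GPS-84: c = 0.092372 rad, d = 588.50 km
Total = 2895.92 + 1332.93 + 588.50 = 4817.35 km

4817 km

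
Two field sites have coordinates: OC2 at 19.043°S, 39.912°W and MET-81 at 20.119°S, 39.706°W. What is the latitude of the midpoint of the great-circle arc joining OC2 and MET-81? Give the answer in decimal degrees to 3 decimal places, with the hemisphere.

Bx = cos φ₂ cos Δλ = 0.938974,  By = cos φ₂ sin Δλ = 0.003376
φₘ = atan2(sin φ₁ + sin φ₂, √((cos φ₁ + Bx)² + By²)) = -19.58103°
λₘ = λ₁ + atan2(By, cos φ₁ + Bx) = -39.80934°

19.581°S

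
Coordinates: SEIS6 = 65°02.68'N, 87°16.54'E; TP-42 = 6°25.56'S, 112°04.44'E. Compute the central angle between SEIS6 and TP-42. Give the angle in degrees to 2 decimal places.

SEIS6: φ = +65.04467°, λ = +87.27567°
TP-42: φ = -6.42600°, λ = +112.07400°
Δφ = -71.4707°,  Δλ = 24.7983°
a = sin²(Δφ/2) + cos φ₁ cos φ₂ sin²(Δλ/2) = 0.360435
c = 2·arcsin(√a) = 1.287908 rad = 73.7917°

73.79°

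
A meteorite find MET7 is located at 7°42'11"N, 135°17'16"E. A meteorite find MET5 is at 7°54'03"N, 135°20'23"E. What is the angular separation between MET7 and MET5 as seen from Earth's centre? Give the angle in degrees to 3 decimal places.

0.204°

MET7: φ = +7.70306°, λ = +135.28778°
MET5: φ = +7.90083°, λ = +135.33972°
Δφ = 0.1978°,  Δλ = 0.0519°
a = sin²(Δφ/2) + cos φ₁ cos φ₂ sin²(Δλ/2) = 0.000003
c = 2·arcsin(√a) = 0.003567 rad = 0.2044°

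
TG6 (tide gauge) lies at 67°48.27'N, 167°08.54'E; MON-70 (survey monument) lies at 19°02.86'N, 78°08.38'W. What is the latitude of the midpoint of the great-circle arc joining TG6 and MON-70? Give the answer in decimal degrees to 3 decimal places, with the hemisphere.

TG6: φ = +67.80450°, λ = +167.14233°
MON-70: φ = +19.04767°, λ = -78.13967°
Bx = cos φ₂ cos Δλ = -0.395258,  By = cos φ₂ sin Δλ = 0.858641
φₘ = atan2(sin φ₁ + sin φ₂, √((cos φ₁ + Bx)² + By²)) = 55.55697°
λₘ = λ₁ + atan2(By, cos φ₁ + Bx) = -101.69078°

55.557°N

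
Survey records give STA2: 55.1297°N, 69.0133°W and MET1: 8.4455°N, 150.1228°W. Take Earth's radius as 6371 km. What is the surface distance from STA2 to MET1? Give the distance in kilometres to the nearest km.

8673 km

Δφ = -46.6842°,  Δλ = -81.1095°
a = sin²(Δφ/2) + cos φ₁ cos φ₂ sin²(Δλ/2) = 0.396051
c = 2·arcsin(√a) = 1.361371 rad = 78.0008°
d = R·c = 6371 × 1.361371 = 8673.3 km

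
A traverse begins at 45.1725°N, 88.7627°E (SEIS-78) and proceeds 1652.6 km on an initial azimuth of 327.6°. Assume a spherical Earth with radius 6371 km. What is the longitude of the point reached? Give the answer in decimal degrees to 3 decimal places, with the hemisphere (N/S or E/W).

δ = d/R = 1652.6/6371 = 0.259394 rad
φ₂ = arcsin(sin φ₁ cos δ + cos φ₁ sin δ cos θ)
   = arcsin(0.70923·0.96655 + 0.70497·0.25649·0.84433) = 56.94832°
λ₂ = λ₁ + atan2(sin θ sin δ cos φ₁, cos δ − sin φ₁ sin φ₂) = 74.16710°

74.167°E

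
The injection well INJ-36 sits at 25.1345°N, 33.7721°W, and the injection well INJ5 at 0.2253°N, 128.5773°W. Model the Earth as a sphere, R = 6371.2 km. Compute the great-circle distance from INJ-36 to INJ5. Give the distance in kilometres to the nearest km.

10481 km

Δφ = -24.9092°,  Δλ = -94.8052°
a = sin²(Δφ/2) + cos φ₁ cos φ₂ sin²(Δλ/2) = 0.537083
c = 2·arcsin(√a) = 1.645030 rad = 94.2533°
d = R·c = 6371.2 × 1.645030 = 10480.8 km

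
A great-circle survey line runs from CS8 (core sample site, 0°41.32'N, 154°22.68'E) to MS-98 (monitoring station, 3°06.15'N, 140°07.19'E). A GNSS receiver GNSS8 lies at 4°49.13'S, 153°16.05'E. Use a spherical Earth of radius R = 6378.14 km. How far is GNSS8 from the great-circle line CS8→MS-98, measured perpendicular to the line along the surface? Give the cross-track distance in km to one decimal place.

625.2 km

CS8: φ = +0.68867°, λ = +154.37800°
MS-98: φ = +3.10250°, λ = +140.11983°
GNSS8: φ = -4.81883°, λ = +153.26750°
δ₁₃ = central angle CS8→GNSS8 = 0.098055 rad  (haversine)
θ₁₃ = bearing CS8→GNSS8 = 191.377°,  θ₁₂ = bearing CS8→MS-98 = 279.802°
dₓₜ = R·arcsin(sin δ₁₃ · sin(θ₁₃ − θ₁₂)) = 6378.14·arcsin(0.09790·sin(-88.424°)) = -625.169 km
|dₓₜ| = 625.169 km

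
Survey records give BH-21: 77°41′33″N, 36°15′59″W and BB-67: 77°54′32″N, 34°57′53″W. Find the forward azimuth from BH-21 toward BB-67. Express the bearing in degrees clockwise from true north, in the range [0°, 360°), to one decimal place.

BH-21: φ = +77.69250°, λ = -36.26639°
BB-67: φ = +77.90889°, λ = -34.96472°
Δλ = 1.3017°
y = sin Δλ · cos φ₂ = 0.004758
x = cos φ₁ sin φ₂ − sin φ₁ cos φ₂ cos Δλ = 0.003830
θ = atan2(y, x) = 51.1730° → 51.1730° (mod 360°)

51.2°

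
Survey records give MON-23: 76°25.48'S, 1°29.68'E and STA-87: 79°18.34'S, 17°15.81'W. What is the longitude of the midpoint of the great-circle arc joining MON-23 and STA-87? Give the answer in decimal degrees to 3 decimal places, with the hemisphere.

6.778°W

MON-23: φ = -76.42467°, λ = +1.49467°
STA-87: φ = -79.30567°, λ = -17.26350°
Bx = cos φ₂ cos Δλ = 0.175713,  By = cos φ₂ sin Δλ = -0.059674
φₘ = atan2(sin φ₁ + sin φ₂, √((cos φ₁ + Bx)² + By²)) = -78.02050°
λₘ = λ₁ + atan2(By, cos φ₁ + Bx) = -6.77775°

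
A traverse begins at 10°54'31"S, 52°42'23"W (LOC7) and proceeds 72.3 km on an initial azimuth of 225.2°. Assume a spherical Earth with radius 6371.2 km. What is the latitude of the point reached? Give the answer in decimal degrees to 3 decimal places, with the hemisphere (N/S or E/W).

11.366°S

LOC7: φ = -10.90861°, λ = -52.70639°
δ = d/R = 72.3/6371.2 = 0.011348 rad
φ₂ = arcsin(sin φ₁ cos δ + cos φ₁ sin δ cos θ)
   = arcsin(-0.18924·0.99994 + 0.98193·0.01135·-0.70463) = -11.36639°
λ₂ = λ₁ + atan2(sin θ sin δ cos φ₁, cos δ − sin φ₁ sin φ₂) = -53.17697°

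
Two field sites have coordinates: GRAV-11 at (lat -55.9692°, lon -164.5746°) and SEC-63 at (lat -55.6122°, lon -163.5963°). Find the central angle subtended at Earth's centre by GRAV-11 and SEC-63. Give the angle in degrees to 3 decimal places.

0.656°

Δφ = 0.3570°,  Δλ = 0.9783°
a = sin²(Δφ/2) + cos φ₁ cos φ₂ sin²(Δλ/2) = 0.000033
c = 2·arcsin(√a) = 0.011444 rad = 0.6557°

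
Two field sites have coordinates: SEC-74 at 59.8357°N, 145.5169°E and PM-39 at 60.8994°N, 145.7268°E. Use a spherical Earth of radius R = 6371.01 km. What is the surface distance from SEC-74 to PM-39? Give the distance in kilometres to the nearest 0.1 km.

Δφ = 1.0637°,  Δλ = 0.2099°
a = sin²(Δφ/2) + cos φ₁ cos φ₂ sin²(Δλ/2) = 0.000087
c = 2·arcsin(√a) = 0.018653 rad = 1.0687°
d = R·c = 6371.01 × 0.018653 = 118.8 km

118.8 km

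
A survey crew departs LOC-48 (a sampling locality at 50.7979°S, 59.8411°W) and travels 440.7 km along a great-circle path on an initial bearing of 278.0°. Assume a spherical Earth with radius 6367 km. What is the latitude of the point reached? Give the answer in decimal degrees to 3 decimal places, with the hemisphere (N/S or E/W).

50.084°S

δ = d/R = 440.7/6367 = 0.069216 rad
φ₂ = arcsin(sin φ₁ cos δ + cos φ₁ sin δ cos θ)
   = arcsin(-0.77492·0.99761 + 0.63206·0.06916·0.13917) = -50.08364°
λ₂ = λ₁ + atan2(sin θ sin δ cos φ₁, cos δ − sin φ₁ sin φ₂) = -65.96819°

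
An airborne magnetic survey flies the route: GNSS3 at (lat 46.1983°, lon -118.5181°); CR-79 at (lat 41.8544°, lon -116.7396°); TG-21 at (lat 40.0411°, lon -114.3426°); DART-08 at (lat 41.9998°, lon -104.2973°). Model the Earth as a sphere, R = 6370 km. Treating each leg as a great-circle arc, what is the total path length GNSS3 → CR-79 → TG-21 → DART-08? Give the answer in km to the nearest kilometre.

GNSS3→CR-79: c = 0.079026 rad, d = 503.40 km
CR-79→TG-21: c = 0.044718 rad, d = 284.86 km
TG-21→DART-08: c = 0.136532 rad, d = 869.71 km
Total = 503.40 + 284.86 + 869.71 = 1657.97 km

1658 km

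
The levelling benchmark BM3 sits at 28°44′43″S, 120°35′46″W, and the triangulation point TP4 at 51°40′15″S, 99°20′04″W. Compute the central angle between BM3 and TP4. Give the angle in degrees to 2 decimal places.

BM3: φ = -28.74528°, λ = -120.59611°
TP4: φ = -51.67083°, λ = -99.33444°
Δφ = -22.9256°,  Δλ = 21.2617°
a = sin²(Δφ/2) + cos φ₁ cos φ₂ sin²(Δλ/2) = 0.058000
c = 2·arcsin(√a) = 0.486444 rad = 27.8712°

27.87°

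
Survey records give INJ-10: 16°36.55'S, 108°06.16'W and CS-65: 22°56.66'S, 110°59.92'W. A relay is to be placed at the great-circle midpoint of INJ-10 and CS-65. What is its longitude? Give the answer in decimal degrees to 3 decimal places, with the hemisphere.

109.522°W

INJ-10: φ = -16.60917°, λ = -108.10267°
CS-65: φ = -22.94433°, λ = -110.99867°
Bx = cos φ₂ cos Δλ = 0.919708,  By = cos φ₂ sin Δλ = -0.046526
φₘ = atan2(sin φ₁ + sin φ₂, √((cos φ₁ + Bx)² + By²)) = -19.78257°
λₘ = λ₁ + atan2(By, cos φ₁ + Bx) = -109.52185°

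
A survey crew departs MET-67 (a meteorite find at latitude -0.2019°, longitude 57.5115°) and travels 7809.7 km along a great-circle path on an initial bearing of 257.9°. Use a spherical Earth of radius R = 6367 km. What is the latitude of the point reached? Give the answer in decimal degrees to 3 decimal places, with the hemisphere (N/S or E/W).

δ = d/R = 7809.7/6367 = 1.226590 rad
φ₂ = arcsin(sin φ₁ cos δ + cos φ₁ sin δ cos θ)
   = arcsin(-0.00352·0.33745 + 0.99999·0.94134·-0.20962) = -11.44990°
λ₂ = λ₁ + atan2(sin θ sin δ cos φ₁, cos δ − sin φ₁ sin φ₂) = -12.39276°

11.450°S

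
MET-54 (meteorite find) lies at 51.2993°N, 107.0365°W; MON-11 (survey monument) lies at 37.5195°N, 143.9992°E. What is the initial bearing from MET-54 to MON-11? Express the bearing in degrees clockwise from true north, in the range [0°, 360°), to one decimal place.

Δλ = -108.9643°
y = sin Δλ · cos φ₂ = -0.750095
x = cos φ₁ sin φ₂ − sin φ₁ cos φ₂ cos Δλ = 0.581957
θ = atan2(y, x) = -52.1941° → 307.8059° (mod 360°)

307.8°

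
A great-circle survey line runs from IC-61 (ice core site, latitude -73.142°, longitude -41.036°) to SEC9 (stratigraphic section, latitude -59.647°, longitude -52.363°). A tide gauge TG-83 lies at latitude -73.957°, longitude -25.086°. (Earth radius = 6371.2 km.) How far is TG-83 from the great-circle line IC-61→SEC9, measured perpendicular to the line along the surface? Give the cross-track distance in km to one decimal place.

379.6 km

δ₁₃ = central angle IC-61→TG-83 = 0.079853 rad  (haversine)
θ₁₃ = bearing IC-61→TG-83 = 107.816°,  θ₁₂ = bearing IC-61→SEC9 = 336.097°
dₓₜ = R·arcsin(sin δ₁₃ · sin(θ₁₃ − θ₁₂)) = 6371.2·arcsin(0.07977·sin(-228.281°)) = 379.569 km
|dₓₜ| = 379.569 km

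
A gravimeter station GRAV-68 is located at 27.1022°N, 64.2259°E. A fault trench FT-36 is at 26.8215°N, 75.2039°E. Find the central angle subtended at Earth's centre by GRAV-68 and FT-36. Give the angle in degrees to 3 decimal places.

9.786°

Δφ = -0.2807°,  Δλ = 10.9780°
a = sin²(Δφ/2) + cos φ₁ cos φ₂ sin²(Δλ/2) = 0.007275
c = 2·arcsin(√a) = 0.170793 rad = 9.7857°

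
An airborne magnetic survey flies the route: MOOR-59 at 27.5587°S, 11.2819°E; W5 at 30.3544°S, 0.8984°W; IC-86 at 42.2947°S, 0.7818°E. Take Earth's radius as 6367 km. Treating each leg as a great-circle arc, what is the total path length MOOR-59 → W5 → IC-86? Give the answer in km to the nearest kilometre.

MOOR-59→W5: c = 0.192190 rad, d = 1223.67 km
W5→IC-86: c = 0.209720 rad, d = 1335.29 km
Total = 1223.67 + 1335.29 = 2558.96 km

2559 km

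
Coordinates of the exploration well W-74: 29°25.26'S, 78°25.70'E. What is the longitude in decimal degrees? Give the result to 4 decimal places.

78.4283°E

78° + 25.70′/60 = 78 + 0.42833 = 78.4283°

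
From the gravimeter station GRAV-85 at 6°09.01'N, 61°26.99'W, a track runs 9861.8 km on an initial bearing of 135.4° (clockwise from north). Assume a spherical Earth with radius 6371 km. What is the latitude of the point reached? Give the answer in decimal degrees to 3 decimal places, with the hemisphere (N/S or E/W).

GRAV-85: φ = +6.15017°, λ = -61.44983°
δ = d/R = 9861.8/6371 = 1.547920 rad
φ₂ = arcsin(sin φ₁ cos δ + cos φ₁ sin δ cos θ)
   = arcsin(0.10713·0.02287 + 0.99424·0.99974·-0.71203) = -44.85315°
λ₂ = λ₁ + atan2(sin θ sin δ cos φ₁, cos δ − sin φ₁ sin φ₂) = 20.52217°

44.853°S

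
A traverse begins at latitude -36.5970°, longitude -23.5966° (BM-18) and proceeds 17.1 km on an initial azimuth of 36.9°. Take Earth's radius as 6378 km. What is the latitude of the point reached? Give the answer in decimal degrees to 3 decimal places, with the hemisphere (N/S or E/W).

36.474°S

δ = d/R = 17.1/6378 = 0.002681 rad
φ₂ = arcsin(sin φ₁ cos δ + cos φ₁ sin δ cos θ)
   = arcsin(-0.59618·1.00000 + 0.80285·0.00268·0.79968) = -36.47410°
λ₂ = λ₁ + atan2(sin θ sin δ cos φ₁, cos δ − sin φ₁ sin φ₂) = -23.48190°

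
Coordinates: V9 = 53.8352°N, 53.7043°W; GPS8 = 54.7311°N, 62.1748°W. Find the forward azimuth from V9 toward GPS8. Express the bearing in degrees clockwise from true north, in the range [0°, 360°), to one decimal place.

Δλ = -8.4705°
y = sin Δλ · cos φ₂ = -0.085053
x = cos φ₁ sin φ₂ − sin φ₁ cos φ₂ cos Δλ = 0.020721
θ = atan2(y, x) = -76.3083° → 283.6917° (mod 360°)

283.7°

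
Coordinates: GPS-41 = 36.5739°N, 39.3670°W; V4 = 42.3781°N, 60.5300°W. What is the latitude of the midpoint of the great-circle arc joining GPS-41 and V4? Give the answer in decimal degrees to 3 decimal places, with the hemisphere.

Bx = cos φ₂ cos Δλ = 0.688892,  By = cos φ₂ sin Δλ = -0.266692
φₘ = atan2(sin φ₁ + sin φ₂, √((cos φ₁ + Bx)² + By²)) = 39.95816°
λₘ = λ₁ + atan2(By, cos φ₁ + Bx) = -49.50160°

39.958°N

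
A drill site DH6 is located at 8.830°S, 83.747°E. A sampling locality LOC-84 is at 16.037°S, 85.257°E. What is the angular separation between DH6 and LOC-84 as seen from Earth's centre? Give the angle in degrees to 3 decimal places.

Δφ = -7.2070°,  Δλ = 1.5100°
a = sin²(Δφ/2) + cos φ₁ cos φ₂ sin²(Δλ/2) = 0.004115
c = 2·arcsin(√a) = 0.128388 rad = 7.3561°

7.356°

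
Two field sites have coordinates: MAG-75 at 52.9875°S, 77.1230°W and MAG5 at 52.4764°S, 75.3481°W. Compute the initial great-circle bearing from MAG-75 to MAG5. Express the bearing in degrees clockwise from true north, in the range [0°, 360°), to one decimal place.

65.3°

Δλ = 1.7749°
y = sin Δλ · cos φ₂ = 0.018865
x = cos φ₁ sin φ₂ − sin φ₁ cos φ₂ cos Δλ = 0.008687
θ = atan2(y, x) = 65.2752° → 65.2752° (mod 360°)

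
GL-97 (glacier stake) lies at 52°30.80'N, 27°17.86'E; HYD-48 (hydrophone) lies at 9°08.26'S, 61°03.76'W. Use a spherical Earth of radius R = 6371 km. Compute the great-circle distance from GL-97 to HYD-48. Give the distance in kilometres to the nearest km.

10702 km

GL-97: φ = +52.51333°, λ = +27.29767°
HYD-48: φ = -9.13767°, λ = -61.06267°
Δφ = -61.6510°,  Δλ = -88.3603°
a = sin²(Δφ/2) + cos φ₁ cos φ₂ sin²(Δλ/2) = 0.554410
c = 2·arcsin(√a) = 1.679832 rad = 96.2473°
d = R·c = 6371 × 1.679832 = 10702.2 km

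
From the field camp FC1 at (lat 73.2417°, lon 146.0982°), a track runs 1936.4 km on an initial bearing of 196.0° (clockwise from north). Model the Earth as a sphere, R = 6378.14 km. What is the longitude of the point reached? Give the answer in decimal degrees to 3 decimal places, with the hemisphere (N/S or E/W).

137.582°E

δ = d/R = 1936.4/6378.14 = 0.303599 rad
φ₂ = arcsin(sin φ₁ cos δ + cos φ₁ sin δ cos θ)
   = arcsin(0.95753·0.95427 + 0.28833·0.29896·-0.96126) = 56.18903°
λ₂ = λ₁ + atan2(sin θ sin δ cos φ₁, cos δ − sin φ₁ sin φ₂) = 137.58212°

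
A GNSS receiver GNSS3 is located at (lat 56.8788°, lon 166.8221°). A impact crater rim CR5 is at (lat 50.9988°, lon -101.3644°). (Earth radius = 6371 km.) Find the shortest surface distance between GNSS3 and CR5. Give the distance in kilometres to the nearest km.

Δφ = -5.8800°,  Δλ = 91.8135°
a = sin²(Δφ/2) + cos φ₁ cos φ₂ sin²(Δλ/2) = 0.180010
c = 2·arcsin(√a) = 0.876325 rad = 50.2097°
d = R·c = 6371 × 0.876325 = 5583.1 km

5583 km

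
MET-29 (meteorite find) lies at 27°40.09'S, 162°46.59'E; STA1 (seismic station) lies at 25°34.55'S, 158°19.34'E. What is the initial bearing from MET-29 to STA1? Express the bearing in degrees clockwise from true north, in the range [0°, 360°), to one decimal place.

MET-29: φ = -27.66817°, λ = +162.77650°
STA1: φ = -25.57583°, λ = +158.32233°
Δλ = -4.4542°
y = sin Δλ · cos φ₂ = -0.070052
x = cos φ₁ sin φ₂ − sin φ₁ cos φ₂ cos Δλ = 0.035245
θ = atan2(y, x) = -63.2918° → 296.7082° (mod 360°)

296.7°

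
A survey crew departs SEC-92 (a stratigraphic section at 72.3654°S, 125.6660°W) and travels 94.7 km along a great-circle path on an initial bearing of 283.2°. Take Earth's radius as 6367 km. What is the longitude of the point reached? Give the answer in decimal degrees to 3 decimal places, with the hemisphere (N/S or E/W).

128.374°W

δ = d/R = 94.7/6367 = 0.014874 rad
φ₂ = arcsin(sin φ₁ cos δ + cos φ₁ sin δ cos θ)
   = arcsin(-0.95301·0.99989 + 0.30295·0.01487·0.22835) = -72.15212°
λ₂ = λ₁ + atan2(sin θ sin δ cos φ₁, cos δ − sin φ₁ sin φ₂) = -128.37393°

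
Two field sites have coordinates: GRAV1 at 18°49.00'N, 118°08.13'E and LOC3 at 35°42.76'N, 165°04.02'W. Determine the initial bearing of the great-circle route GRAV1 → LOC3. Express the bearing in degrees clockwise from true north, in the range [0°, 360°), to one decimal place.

GRAV1: φ = +18.81667°, λ = +118.13550°
LOC3: φ = +35.71267°, λ = -165.06700°
Δλ = 76.7975°
y = sin Δλ · cos φ₂ = 0.790494
x = cos φ₁ sin φ₂ − sin φ₁ cos φ₂ cos Δλ = 0.492710
θ = atan2(y, x) = 58.0649° → 58.0649° (mod 360°)

58.1°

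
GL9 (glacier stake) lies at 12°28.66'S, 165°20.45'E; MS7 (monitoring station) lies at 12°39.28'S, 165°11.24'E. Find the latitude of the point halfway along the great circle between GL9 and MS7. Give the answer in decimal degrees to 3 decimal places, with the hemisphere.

GL9: φ = -12.47767°, λ = +165.34083°
MS7: φ = -12.65467°, λ = +165.18733°
Bx = cos φ₂ cos Δλ = 0.975705,  By = cos φ₂ sin Δλ = -0.002614
φₘ = atan2(sin φ₁ + sin φ₂, √((cos φ₁ + Bx)² + By²)) = -12.56618°
λₘ = λ₁ + atan2(By, cos φ₁ + Bx) = 165.26411°

12.566°S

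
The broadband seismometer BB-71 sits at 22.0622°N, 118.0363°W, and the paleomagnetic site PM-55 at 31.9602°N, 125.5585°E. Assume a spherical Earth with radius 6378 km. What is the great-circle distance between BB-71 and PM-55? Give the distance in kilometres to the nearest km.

Δφ = 9.8980°,  Δλ = -116.4052°
a = sin²(Δφ/2) + cos φ₁ cos φ₂ sin²(Δλ/2) = 0.575427
c = 2·arcsin(√a) = 1.722228 rad = 98.6764°
d = R·c = 6378 × 1.722228 = 10984.4 km

10984 km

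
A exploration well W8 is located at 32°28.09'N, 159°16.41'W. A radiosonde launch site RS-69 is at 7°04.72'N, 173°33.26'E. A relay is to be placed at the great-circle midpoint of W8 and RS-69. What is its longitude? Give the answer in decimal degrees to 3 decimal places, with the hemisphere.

173.981°W

W8: φ = +32.46817°, λ = -159.27350°
RS-69: φ = +7.07867°, λ = +173.55433°
Bx = cos φ₂ cos Δλ = 0.882857,  By = cos φ₂ sin Δλ = -0.453185
φₘ = atan2(sin φ₁ + sin φ₂, √((cos φ₁ + Bx)² + By²)) = 20.29320°
λₘ = λ₁ + atan2(By, cos φ₁ + Bx) = -173.98076°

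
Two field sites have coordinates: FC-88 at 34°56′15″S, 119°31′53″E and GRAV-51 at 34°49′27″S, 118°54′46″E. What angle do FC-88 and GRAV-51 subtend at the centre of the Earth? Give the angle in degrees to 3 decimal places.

0.520°

FC-88: φ = -34.93750°, λ = +119.53139°
GRAV-51: φ = -34.82417°, λ = +118.91278°
Δφ = 0.1133°,  Δλ = -0.6186°
a = sin²(Δφ/2) + cos φ₁ cos φ₂ sin²(Δλ/2) = 0.000021
c = 2·arcsin(√a) = 0.009075 rad = 0.5200°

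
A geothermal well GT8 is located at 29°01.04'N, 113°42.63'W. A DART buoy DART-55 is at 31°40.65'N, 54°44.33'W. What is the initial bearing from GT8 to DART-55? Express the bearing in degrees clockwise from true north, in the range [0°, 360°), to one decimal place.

GT8: φ = +29.01733°, λ = -113.71050°
DART-55: φ = +31.67750°, λ = -54.73883°
Δλ = 58.9717°
y = sin Δλ · cos φ₂ = 0.729247
x = cos φ₁ sin φ₂ − sin φ₁ cos φ₂ cos Δλ = 0.246433
θ = atan2(y, x) = 71.3285° → 71.3285° (mod 360°)

71.3°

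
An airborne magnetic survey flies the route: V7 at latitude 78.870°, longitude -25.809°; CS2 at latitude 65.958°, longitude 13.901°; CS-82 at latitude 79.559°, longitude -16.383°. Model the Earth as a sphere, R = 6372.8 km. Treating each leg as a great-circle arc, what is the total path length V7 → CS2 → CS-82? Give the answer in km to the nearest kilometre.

3650 km

V7→CS2: c = 0.295796 rad, d = 1885.05 km
CS2→CS-82: c = 0.276995 rad, d = 1765.23 km
Total = 1885.05 + 1765.23 = 3650.28 km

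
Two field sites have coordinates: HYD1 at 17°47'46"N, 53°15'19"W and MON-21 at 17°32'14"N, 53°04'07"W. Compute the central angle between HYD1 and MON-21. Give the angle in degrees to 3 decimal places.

0.314°

HYD1: φ = +17.79611°, λ = -53.25528°
MON-21: φ = +17.53722°, λ = -53.06861°
Δφ = -0.2589°,  Δλ = 0.1867°
a = sin²(Δφ/2) + cos φ₁ cos φ₂ sin²(Δλ/2) = 0.000008
c = 2·arcsin(√a) = 0.005482 rad = 0.3141°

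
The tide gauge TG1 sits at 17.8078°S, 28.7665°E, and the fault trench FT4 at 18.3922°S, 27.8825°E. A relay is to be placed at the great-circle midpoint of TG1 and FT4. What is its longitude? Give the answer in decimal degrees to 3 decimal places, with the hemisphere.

Bx = cos φ₂ cos Δλ = 0.948806,  By = cos φ₂ sin Δλ = -0.014640
φₘ = atan2(sin φ₁ + sin φ₂, √((cos φ₁ + Bx)² + By²)) = -18.10050°
λₘ = λ₁ + atan2(By, cos φ₁ + Bx) = 28.32524°

28.325°E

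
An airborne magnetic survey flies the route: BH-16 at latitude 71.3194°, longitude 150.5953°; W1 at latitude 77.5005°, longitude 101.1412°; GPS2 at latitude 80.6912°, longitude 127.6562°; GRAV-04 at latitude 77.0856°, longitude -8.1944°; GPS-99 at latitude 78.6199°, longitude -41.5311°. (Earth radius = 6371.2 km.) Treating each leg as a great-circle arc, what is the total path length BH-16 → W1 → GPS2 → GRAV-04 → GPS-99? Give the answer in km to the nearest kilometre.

5298 km

BH-16→W1: c = 0.245861 rad, d = 1566.43 km
W1→GPS2: c = 0.102343 rad, d = 652.05 km
GPS2→GRAV-04: c = 0.359908 rad, d = 2293.04 km
GRAV-04→GPS-99: c = 0.123487 rad, d = 786.76 km
Total = 1566.43 + 652.05 + 2293.04 + 786.76 = 5298.28 km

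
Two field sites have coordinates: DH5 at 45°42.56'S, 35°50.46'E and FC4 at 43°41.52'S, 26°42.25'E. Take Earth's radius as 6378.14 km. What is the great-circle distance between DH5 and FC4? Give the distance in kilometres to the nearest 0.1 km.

756.5 km

DH5: φ = -45.70933°, λ = +35.84100°
FC4: φ = -43.69200°, λ = +26.70417°
Δφ = 2.0173°,  Δλ = -9.1368°
a = sin²(Δφ/2) + cos φ₁ cos φ₂ sin²(Δλ/2) = 0.003513
c = 2·arcsin(√a) = 0.118612 rad = 6.7960°
d = R·c = 6378.14 × 0.118612 = 756.5 km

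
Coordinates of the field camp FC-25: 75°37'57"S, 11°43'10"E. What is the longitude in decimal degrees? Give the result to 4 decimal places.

11° + 43′/60 + 10″/3600 = 11 + 0.71667 + 0.00278 = 11.7194°

11.7194°E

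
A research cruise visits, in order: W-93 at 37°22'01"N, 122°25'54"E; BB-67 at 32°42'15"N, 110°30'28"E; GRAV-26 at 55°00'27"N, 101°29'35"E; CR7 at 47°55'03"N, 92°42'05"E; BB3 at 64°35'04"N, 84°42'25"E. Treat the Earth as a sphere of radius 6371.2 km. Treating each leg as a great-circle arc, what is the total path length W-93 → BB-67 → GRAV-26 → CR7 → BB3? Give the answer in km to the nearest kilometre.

6689 km

W-93: φ = +37.36694°, λ = +122.43167°
BB-67: φ = +32.70417°, λ = +110.50778°
GRAV-26: φ = +55.00750°, λ = +101.49306°
CR7: φ = +47.91750°, λ = +92.70139°
BB3: φ = +64.58444°, λ = +84.70694°
W-93→BB-67: c = 0.188640 rad, d = 1201.86 km
BB-67→GRAV-26: c = 0.404683 rad, d = 2578.32 km
GRAV-26→CR7: c = 0.156122 rad, d = 994.68 km
CR7→BB3: c = 0.300486 rad, d = 1914.46 km
Total = 1201.86 + 2578.32 + 994.68 + 1914.46 = 6689.32 km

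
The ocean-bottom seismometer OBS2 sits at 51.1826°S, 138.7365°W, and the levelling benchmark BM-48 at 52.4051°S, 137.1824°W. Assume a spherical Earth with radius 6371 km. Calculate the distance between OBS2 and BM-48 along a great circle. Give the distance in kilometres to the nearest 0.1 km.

Δφ = -1.2225°,  Δλ = 1.5541°
a = sin²(Δφ/2) + cos φ₁ cos φ₂ sin²(Δλ/2) = 0.000184
c = 2·arcsin(√a) = 0.027141 rad = 1.5550°
d = R·c = 6371 × 0.027141 = 172.9 km

172.9 km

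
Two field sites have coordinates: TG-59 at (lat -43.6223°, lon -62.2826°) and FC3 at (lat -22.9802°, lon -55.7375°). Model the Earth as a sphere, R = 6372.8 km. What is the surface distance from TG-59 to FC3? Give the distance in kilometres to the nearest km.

2373 km

Δφ = 20.6421°,  Δλ = 6.5451°
a = sin²(Δφ/2) + cos φ₁ cos φ₂ sin²(Δλ/2) = 0.034271
c = 2·arcsin(√a) = 0.372399 rad = 21.3369°
d = R·c = 6372.8 × 0.372399 = 2373.2 km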